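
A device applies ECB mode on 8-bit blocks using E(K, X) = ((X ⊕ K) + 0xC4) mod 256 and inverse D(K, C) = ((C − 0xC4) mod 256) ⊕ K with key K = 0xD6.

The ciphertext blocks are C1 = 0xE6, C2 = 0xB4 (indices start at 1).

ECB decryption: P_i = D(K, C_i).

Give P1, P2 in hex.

P1 = 0xF4, P2 = 0x26

P1: D(K, 0xE6) = 0xF4.
P2: D(K, 0xB4) = 0x26.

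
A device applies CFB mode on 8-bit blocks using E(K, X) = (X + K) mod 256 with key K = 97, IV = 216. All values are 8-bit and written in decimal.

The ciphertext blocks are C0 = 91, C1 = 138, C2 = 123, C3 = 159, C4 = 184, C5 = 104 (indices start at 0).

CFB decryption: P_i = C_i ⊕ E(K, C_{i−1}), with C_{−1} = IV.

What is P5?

P5: E(K, 184) = 25; 104 ⊕ 25 = 113.

P5 = 113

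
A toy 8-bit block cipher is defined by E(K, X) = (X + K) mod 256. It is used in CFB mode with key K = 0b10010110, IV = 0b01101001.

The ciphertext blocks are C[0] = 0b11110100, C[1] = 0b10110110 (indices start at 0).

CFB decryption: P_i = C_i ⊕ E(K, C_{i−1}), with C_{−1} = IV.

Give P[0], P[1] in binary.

P[0]: E(K, 0b01101001) = 0b11111111; 0b11110100 ⊕ 0b11111111 = 0b00001011.
P[1]: E(K, 0b11110100) = 0b10001010; 0b10110110 ⊕ 0b10001010 = 0b00111100.

P[0] = 0b00001011, P[1] = 0b00111100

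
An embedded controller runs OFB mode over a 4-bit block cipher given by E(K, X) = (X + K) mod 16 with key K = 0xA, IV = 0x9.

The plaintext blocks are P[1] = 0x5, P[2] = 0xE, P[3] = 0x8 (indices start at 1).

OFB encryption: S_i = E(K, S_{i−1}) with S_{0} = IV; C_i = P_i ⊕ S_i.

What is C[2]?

C[2] = 0x3

C[1]: S = E(K, 0x9) = 0x3; 0x5 ⊕ 0x3 = 0x6.
C[2]: S = E(K, 0x3) = 0xD; 0xE ⊕ 0xD = 0x3.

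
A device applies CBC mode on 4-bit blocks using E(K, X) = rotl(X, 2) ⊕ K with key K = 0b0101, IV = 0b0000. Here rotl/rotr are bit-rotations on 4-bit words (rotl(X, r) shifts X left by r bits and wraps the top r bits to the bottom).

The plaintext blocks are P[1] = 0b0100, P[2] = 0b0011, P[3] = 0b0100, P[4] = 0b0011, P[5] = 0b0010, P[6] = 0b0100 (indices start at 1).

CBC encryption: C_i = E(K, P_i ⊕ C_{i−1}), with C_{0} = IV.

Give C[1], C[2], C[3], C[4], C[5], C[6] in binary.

C[1]: P[1] ⊕ 0b0000 = 0b0100; E(K, 0b0100) = 0b0100.
C[2]: P[2] ⊕ 0b0100 = 0b0111; E(K, 0b0111) = 0b1000.
C[3]: P[3] ⊕ 0b1000 = 0b1100; E(K, 0b1100) = 0b0110.
C[4]: P[4] ⊕ 0b0110 = 0b0101; E(K, 0b0101) = 0b0000.
C[5]: P[5] ⊕ 0b0000 = 0b0010; E(K, 0b0010) = 0b1101.
C[6]: P[6] ⊕ 0b1101 = 0b1001; E(K, 0b1001) = 0b0011.

C[1] = 0b0100, C[2] = 0b1000, C[3] = 0b0110, C[4] = 0b0000, C[5] = 0b1101, C[6] = 0b0011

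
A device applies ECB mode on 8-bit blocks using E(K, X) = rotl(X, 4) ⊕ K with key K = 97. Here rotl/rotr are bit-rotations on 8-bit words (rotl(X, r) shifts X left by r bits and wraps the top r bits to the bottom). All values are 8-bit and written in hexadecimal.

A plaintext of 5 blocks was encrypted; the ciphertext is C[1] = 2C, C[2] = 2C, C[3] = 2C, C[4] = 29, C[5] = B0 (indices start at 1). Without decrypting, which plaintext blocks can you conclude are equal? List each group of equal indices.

ECB encrypts each block independently with the same key, so equal ciphertext blocks imply equal plaintext blocks.
C[1] = C[2] = C[3] = 2C, so P[1] = P[2] = P[3].

P[1] = P[2] = P[3]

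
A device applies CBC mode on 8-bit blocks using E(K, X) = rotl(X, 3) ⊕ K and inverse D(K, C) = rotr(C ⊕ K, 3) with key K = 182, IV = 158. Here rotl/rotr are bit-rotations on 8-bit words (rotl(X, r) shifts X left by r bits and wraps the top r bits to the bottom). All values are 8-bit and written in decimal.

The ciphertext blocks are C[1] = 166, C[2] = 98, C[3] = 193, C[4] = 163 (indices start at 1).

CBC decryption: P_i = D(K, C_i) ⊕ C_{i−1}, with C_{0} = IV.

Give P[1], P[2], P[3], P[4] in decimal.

P[1]: D(K, 166) = 2; 2 ⊕ 158 = 156.
P[2]: D(K, 98) = 154; 154 ⊕ 166 = 60.
P[3]: D(K, 193) = 238; 238 ⊕ 98 = 140.
P[4]: D(K, 163) = 162; 162 ⊕ 193 = 99.

P[1] = 156, P[2] = 60, P[3] = 140, P[4] = 99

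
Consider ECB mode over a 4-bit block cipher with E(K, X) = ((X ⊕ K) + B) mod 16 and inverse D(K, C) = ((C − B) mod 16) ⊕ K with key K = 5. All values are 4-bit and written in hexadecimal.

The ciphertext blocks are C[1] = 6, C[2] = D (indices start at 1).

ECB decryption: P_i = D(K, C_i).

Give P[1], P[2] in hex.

P[1]: D(K, 6) = E.
P[2]: D(K, D) = 7.

P[1] = E, P[2] = 7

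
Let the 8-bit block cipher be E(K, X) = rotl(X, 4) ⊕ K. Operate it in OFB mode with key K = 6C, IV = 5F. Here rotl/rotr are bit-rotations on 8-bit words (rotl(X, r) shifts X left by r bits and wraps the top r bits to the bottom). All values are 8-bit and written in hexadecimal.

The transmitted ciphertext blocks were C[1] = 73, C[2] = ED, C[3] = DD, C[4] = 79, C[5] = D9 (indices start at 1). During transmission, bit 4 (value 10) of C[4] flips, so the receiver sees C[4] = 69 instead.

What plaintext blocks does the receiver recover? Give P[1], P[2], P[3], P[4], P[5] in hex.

OFB decryption: S_i = E(K, S_{i−1}) with S_{0} = IV; P_i = C_i ⊕ S_i.
Only C[4] changed, to 69. In OFB, a change in C_i flips the same bit in P_i only; the keystream is unaffected. Decrypting the received ciphertext:
P[1]: S = E(K, 5F) = 99; 73 ⊕ 99 = EA.
P[2]: S = E(K, 99) = F5; ED ⊕ F5 = 18.
P[3]: S = E(K, F5) = 33; DD ⊕ 33 = EE.
P[4]: S = E(K, 33) = 5F; 69 ⊕ 5F = 36.
P[5]: S = E(K, 5F) = 99; D9 ⊕ 99 = 40.
Blocks that differ from the original plaintext: P[4].

P[1] = EA, P[2] = 18, P[3] = EE, P[4] = 36, P[5] = 40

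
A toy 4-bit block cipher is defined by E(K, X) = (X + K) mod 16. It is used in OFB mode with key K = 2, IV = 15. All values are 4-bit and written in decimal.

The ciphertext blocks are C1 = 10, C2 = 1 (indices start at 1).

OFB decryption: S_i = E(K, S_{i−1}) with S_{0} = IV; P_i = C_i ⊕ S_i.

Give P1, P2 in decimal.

P1 = 11, P2 = 2

P1: S = E(K, 15) = 1; 10 ⊕ 1 = 11.
P2: S = E(K, 1) = 3; 1 ⊕ 3 = 2.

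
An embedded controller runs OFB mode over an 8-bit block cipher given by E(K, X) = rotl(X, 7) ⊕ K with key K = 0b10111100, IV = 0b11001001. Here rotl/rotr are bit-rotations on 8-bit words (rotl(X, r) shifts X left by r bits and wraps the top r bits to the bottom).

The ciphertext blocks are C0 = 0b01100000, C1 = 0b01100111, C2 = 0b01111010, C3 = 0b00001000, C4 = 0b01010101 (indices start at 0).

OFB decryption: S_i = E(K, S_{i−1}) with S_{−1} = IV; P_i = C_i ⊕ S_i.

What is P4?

P0: S = E(K, 0b11001001) = 0b01011000; 0b01100000 ⊕ 0b01011000 = 0b00111000.
P1: S = E(K, 0b01011000) = 0b10010000; 0b01100111 ⊕ 0b10010000 = 0b11110111.
P2: S = E(K, 0b10010000) = 0b11110100; 0b01111010 ⊕ 0b11110100 = 0b10001110.
P3: S = E(K, 0b11110100) = 0b11000110; 0b00001000 ⊕ 0b11000110 = 0b11001110.
P4: S = E(K, 0b11000110) = 0b11011111; 0b01010101 ⊕ 0b11011111 = 0b10001010.

P4 = 0b10001010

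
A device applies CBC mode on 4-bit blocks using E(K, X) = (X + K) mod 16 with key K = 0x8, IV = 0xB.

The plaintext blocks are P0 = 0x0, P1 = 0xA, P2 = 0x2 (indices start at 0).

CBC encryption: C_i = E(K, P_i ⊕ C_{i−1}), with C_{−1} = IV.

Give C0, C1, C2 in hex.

C0: P0 ⊕ 0xB = 0xB; E(K, 0xB) = 0x3.
C1: P1 ⊕ 0x3 = 0x9; E(K, 0x9) = 0x1.
C2: P2 ⊕ 0x1 = 0x3; E(K, 0x3) = 0xB.

C0 = 0x3, C1 = 0x1, C2 = 0xB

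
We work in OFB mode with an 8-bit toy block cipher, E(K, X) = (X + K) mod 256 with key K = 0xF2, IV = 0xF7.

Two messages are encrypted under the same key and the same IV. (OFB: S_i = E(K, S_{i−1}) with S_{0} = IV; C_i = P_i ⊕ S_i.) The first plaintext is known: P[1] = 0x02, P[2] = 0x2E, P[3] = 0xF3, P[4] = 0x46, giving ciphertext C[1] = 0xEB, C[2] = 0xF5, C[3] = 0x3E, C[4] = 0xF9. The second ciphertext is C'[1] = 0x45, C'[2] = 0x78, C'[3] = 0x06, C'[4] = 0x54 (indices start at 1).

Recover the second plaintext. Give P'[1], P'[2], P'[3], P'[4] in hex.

P'[1] = 0xAC, P'[2] = 0xA3, P'[3] = 0xCB, P'[4] = 0xEB

In OFB with a reused IV, both messages share the same keystream S_i, so C_i ⊕ C'_i = P_i ⊕ P'_i and thus P'_i = P_i ⊕ C_i ⊕ C'_i.
P'[1]: 0x02 ⊕ 0xEB ⊕ 0x45 = 0xAC.
P'[2]: 0x2E ⊕ 0xF5 ⊕ 0x78 = 0xA3.
P'[3]: 0xF3 ⊕ 0x3E ⊕ 0x06 = 0xCB.
P'[4]: 0x46 ⊕ 0xF9 ⊕ 0x54 = 0xEB.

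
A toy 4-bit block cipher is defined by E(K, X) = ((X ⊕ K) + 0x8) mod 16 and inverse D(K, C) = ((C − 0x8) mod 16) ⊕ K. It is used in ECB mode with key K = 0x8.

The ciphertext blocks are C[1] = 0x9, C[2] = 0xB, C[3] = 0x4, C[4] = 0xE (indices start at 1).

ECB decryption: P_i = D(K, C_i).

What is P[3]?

P[3]: D(K, 0x4) = 0x4.

P[3] = 0x4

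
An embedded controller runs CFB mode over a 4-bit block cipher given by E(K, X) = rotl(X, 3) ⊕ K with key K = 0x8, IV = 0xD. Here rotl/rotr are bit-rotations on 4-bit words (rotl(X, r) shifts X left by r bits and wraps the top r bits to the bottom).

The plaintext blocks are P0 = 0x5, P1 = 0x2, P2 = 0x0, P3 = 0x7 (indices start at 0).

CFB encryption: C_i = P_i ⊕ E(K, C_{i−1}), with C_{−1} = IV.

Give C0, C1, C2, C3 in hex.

C0: E(K, 0xD) = 0x6; 0x5 ⊕ 0x6 = 0x3.
C1: E(K, 0x3) = 0x1; 0x2 ⊕ 0x1 = 0x3.
C2: E(K, 0x3) = 0x1; 0x0 ⊕ 0x1 = 0x1.
C3: E(K, 0x1) = 0x0; 0x7 ⊕ 0x0 = 0x7.

C0 = 0x3, C1 = 0x3, C2 = 0x1, C3 = 0x7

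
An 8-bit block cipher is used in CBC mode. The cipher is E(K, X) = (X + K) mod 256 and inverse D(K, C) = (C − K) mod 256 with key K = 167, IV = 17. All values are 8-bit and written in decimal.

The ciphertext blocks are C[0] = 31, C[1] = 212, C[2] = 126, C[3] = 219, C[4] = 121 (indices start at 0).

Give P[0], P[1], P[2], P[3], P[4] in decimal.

CBC decryption: P_i = D(K, C_i) ⊕ C_{i−1}, with C_{−1} = IV.
P[0]: D(K, 31) = 120; 120 ⊕ 17 = 105.
P[1]: D(K, 212) = 45; 45 ⊕ 31 = 50.
P[2]: D(K, 126) = 215; 215 ⊕ 212 = 3.
P[3]: D(K, 219) = 52; 52 ⊕ 126 = 74.
P[4]: D(K, 121) = 210; 210 ⊕ 219 = 9.

P[0] = 105, P[1] = 50, P[2] = 3, P[3] = 74, P[4] = 9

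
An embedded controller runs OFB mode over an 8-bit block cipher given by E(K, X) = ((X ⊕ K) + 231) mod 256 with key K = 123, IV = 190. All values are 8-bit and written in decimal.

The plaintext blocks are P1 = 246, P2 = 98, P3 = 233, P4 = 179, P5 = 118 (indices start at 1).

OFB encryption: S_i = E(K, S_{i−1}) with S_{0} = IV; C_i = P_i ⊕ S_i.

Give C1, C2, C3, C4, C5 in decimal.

C1 = 90, C2 = 220, C3 = 69, C4 = 13, C5 = 218

C1: S = E(K, 190) = 172; 246 ⊕ 172 = 90.
C2: S = E(K, 172) = 190; 98 ⊕ 190 = 220.
C3: S = E(K, 190) = 172; 233 ⊕ 172 = 69.
C4: S = E(K, 172) = 190; 179 ⊕ 190 = 13.
C5: S = E(K, 190) = 172; 118 ⊕ 172 = 218.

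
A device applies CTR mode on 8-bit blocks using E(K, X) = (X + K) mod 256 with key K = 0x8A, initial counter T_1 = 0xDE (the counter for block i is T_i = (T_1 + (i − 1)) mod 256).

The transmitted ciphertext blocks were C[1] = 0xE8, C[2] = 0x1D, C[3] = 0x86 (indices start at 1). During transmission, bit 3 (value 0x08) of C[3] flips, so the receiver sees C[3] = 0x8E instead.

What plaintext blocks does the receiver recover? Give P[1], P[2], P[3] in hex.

P[1] = 0x80, P[2] = 0x74, P[3] = 0xE4

CTR decryption: S_i = E(K, T_i) where T_i is the counter for block i; P_i = C_i ⊕ S_i.
Only C[3] changed, to 0x8E. In CTR, a change in C_i flips the same bit in P_i only; the keystream is unaffected. Decrypting the received ciphertext:
P[1]: T = 0xDE, S = E(K, T) = 0x68; 0xE8 ⊕ 0x68 = 0x80.
P[2]: T = 0xDF, S = E(K, T) = 0x69; 0x1D ⊕ 0x69 = 0x74.
P[3]: T = 0xE0, S = E(K, T) = 0x6A; 0x8E ⊕ 0x6A = 0xE4.
Blocks that differ from the original plaintext: P[3].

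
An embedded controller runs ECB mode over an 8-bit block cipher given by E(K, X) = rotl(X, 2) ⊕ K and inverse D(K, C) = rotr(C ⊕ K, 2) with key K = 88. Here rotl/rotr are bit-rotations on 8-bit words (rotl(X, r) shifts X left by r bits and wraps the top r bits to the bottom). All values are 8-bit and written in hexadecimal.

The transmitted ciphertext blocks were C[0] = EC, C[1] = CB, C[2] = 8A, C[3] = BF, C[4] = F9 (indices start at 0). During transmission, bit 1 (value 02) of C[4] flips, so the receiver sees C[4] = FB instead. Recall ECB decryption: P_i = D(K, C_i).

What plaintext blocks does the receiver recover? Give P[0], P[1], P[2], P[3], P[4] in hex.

P[0] = 19, P[1] = D0, P[2] = 80, P[3] = CD, P[4] = DC

Only C[4] changed, to FB. In ECB, a change in C_i affects only P_i. Decrypting the received ciphertext:
P[0]: D(K, EC) = 19.
P[1]: D(K, CB) = D0.
P[2]: D(K, 8A) = 80.
P[3]: D(K, BF) = CD.
P[4]: D(K, FB) = DC.
Blocks that differ from the original plaintext: P[4].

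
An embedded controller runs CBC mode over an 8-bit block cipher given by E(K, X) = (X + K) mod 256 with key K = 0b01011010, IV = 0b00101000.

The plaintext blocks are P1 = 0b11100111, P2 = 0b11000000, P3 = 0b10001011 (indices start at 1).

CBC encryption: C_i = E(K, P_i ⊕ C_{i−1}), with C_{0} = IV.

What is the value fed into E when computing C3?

0b11001000

C1: P1 ⊕ 0b00101000 = 0b11001111; E(K, 0b11001111) = 0b00101001.
C2: P2 ⊕ 0b00101001 = 0b11101001; E(K, 0b11101001) = 0b01000011.
C3: P3 ⊕ 0b01000011 = 0b11001000; E(K, 0b11001000) = 0b00100010.
So the input to E for block 3 is 0b11001000.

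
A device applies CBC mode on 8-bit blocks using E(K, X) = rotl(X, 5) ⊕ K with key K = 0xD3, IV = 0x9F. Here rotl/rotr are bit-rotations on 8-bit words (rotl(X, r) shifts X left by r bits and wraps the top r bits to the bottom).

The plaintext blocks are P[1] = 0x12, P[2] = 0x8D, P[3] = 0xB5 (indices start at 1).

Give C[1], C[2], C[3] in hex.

C[1] = 0x62, C[2] = 0x2E, C[3] = 0xA0

CBC encryption: C_i = E(K, P_i ⊕ C_{i−1}), with C_{0} = IV.
C[1]: P[1] ⊕ 0x9F = 0x8D; E(K, 0x8D) = 0x62.
C[2]: P[2] ⊕ 0x62 = 0xEF; E(K, 0xEF) = 0x2E.
C[3]: P[3] ⊕ 0x2E = 0x9B; E(K, 0x9B) = 0xA0.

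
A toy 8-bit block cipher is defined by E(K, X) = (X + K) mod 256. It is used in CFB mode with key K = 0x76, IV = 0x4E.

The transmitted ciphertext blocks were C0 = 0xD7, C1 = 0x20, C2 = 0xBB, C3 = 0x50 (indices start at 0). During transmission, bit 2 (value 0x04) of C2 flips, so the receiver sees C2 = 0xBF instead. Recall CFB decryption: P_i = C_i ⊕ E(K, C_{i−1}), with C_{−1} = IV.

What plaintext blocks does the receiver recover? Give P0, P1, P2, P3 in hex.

Only C2 changed, to 0xBF. In CFB, a change in C_i flips the same bit in P_i and garbles P_{i+1}. Decrypting the received ciphertext:
P0: E(K, 0x4E) = 0xC4; 0xD7 ⊕ 0xC4 = 0x13.
P1: E(K, 0xD7) = 0x4D; 0x20 ⊕ 0x4D = 0x6D.
P2: E(K, 0x20) = 0x96; 0xBF ⊕ 0x96 = 0x29.
P3: E(K, 0xBF) = 0x35; 0x50 ⊕ 0x35 = 0x65.
Blocks that differ from the original plaintext: P2, P3.

P0 = 0x13, P1 = 0x6D, P2 = 0x29, P3 = 0x65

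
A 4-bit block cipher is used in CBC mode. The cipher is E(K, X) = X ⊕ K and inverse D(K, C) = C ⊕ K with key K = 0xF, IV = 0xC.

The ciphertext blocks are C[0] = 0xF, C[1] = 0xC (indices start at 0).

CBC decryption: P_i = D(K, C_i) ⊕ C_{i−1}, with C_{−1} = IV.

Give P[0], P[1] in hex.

P[0]: D(K, 0xF) = 0x0; 0x0 ⊕ 0xC = 0xC.
P[1]: D(K, 0xC) = 0x3; 0x3 ⊕ 0xF = 0xC.

P[0] = 0xC, P[1] = 0xC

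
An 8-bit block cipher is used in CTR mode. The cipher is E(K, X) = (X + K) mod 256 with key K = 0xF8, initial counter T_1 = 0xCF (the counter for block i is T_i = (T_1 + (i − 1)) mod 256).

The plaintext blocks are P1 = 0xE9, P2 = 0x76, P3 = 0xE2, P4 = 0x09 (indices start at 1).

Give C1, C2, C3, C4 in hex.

CTR encryption: S_i = E(K, T_i) where T_i is the counter for block i; C_i = P_i ⊕ S_i.
C1: T = 0xCF, S = E(K, T) = 0xC7; 0xE9 ⊕ 0xC7 = 0x2E.
C2: T = 0xD0, S = E(K, T) = 0xC8; 0x76 ⊕ 0xC8 = 0xBE.
C3: T = 0xD1, S = E(K, T) = 0xC9; 0xE2 ⊕ 0xC9 = 0x2B.
C4: T = 0xD2, S = E(K, T) = 0xCA; 0x09 ⊕ 0xCA = 0xC3.

C1 = 0x2E, C2 = 0xBE, C3 = 0x2B, C4 = 0xC3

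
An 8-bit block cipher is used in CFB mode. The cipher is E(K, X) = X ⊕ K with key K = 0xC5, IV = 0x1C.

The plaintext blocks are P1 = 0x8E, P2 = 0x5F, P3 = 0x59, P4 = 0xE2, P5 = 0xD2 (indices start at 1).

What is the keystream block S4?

0x94

CFB encryption: C_i = P_i ⊕ E(K, C_{i−1}), with C_{0} = IV.
C1: E(K, 0x1C) = 0xD9; 0x8E ⊕ 0xD9 = 0x57.
C2: E(K, 0x57) = 0x92; 0x5F ⊕ 0x92 = 0xCD.
C3: E(K, 0xCD) = 0x08; 0x59 ⊕ 0x08 = 0x51.
C4: E(K, 0x51) = 0x94; 0xE2 ⊕ 0x94 = 0x76.
So S4 = 0x94.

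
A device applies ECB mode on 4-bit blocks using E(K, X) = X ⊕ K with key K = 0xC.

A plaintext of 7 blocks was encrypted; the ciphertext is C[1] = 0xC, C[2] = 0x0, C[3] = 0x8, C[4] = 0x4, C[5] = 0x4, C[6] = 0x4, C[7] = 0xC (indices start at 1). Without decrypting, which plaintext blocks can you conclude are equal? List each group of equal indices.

ECB encrypts each block independently with the same key, so equal ciphertext blocks imply equal plaintext blocks.
C[1] = C[7] = 0xC, so P[1] = P[7].
C[4] = C[5] = C[6] = 0x4, so P[4] = P[5] = P[6].

P[1] = P[7]; P[4] = P[5] = P[6]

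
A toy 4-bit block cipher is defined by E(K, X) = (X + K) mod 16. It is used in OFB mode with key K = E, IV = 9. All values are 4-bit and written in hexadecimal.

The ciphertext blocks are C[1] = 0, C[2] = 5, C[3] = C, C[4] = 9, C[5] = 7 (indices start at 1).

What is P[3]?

P[3] = F

OFB decryption: S_i = E(K, S_{i−1}) with S_{0} = IV; P_i = C_i ⊕ S_i.
P[1]: S = E(K, 9) = 7; 0 ⊕ 7 = 7.
P[2]: S = E(K, 7) = 5; 5 ⊕ 5 = 0.
P[3]: S = E(K, 5) = 3; C ⊕ 3 = F.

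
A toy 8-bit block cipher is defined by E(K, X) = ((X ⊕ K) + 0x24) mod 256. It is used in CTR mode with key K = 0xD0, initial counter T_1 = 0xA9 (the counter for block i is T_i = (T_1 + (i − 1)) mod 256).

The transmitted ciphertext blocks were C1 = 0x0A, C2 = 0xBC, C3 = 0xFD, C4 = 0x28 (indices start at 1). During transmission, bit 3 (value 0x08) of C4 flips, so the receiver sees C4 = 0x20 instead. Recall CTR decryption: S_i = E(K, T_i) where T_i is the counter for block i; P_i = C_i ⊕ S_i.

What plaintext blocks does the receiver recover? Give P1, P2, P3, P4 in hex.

Only C4 changed, to 0x20. In CTR, a change in C_i flips the same bit in P_i only; the keystream is unaffected. Decrypting the received ciphertext:
P1: T = 0xA9, S = E(K, T) = 0x9D; 0x0A ⊕ 0x9D = 0x97.
P2: T = 0xAA, S = E(K, T) = 0x9E; 0xBC ⊕ 0x9E = 0x22.
P3: T = 0xAB, S = E(K, T) = 0x9F; 0xFD ⊕ 0x9F = 0x62.
P4: T = 0xAC, S = E(K, T) = 0xA0; 0x20 ⊕ 0xA0 = 0x80.
Blocks that differ from the original plaintext: P4.

P1 = 0x97, P2 = 0x22, P3 = 0x62, P4 = 0x80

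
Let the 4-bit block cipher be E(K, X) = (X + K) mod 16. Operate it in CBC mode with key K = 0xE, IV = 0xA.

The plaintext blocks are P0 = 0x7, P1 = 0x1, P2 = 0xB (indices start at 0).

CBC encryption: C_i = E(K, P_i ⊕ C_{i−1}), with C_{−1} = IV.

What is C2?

C0: P0 ⊕ 0xA = 0xD; E(K, 0xD) = 0xB.
C1: P1 ⊕ 0xB = 0xA; E(K, 0xA) = 0x8.
C2: P2 ⊕ 0x8 = 0x3; E(K, 0x3) = 0x1.

C2 = 0x1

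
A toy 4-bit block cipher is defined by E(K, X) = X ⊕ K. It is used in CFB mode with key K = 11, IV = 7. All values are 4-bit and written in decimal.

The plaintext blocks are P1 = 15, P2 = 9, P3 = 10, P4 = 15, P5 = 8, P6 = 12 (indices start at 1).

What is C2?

CFB encryption: C_i = P_i ⊕ E(K, C_{i−1}), with C_{0} = IV.
C1: E(K, 7) = 12; 15 ⊕ 12 = 3.
C2: E(K, 3) = 8; 9 ⊕ 8 = 1.

C2 = 1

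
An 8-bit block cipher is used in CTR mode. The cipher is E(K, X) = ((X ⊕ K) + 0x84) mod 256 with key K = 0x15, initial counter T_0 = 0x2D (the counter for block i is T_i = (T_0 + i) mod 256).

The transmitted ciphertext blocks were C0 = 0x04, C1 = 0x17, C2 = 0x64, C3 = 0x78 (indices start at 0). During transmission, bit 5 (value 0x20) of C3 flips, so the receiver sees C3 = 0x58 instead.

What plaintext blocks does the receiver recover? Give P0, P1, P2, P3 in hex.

CTR decryption: S_i = E(K, T_i) where T_i is the counter for block i; P_i = C_i ⊕ S_i.
Only C3 changed, to 0x58. In CTR, a change in C_i flips the same bit in P_i only; the keystream is unaffected. Decrypting the received ciphertext:
P0: T = 0x2D, S = E(K, T) = 0xBC; 0x04 ⊕ 0xBC = 0xB8.
P1: T = 0x2E, S = E(K, T) = 0xBF; 0x17 ⊕ 0xBF = 0xA8.
P2: T = 0x2F, S = E(K, T) = 0xBE; 0x64 ⊕ 0xBE = 0xDA.
P3: T = 0x30, S = E(K, T) = 0xA9; 0x58 ⊕ 0xA9 = 0xF1.
Blocks that differ from the original plaintext: P3.

P0 = 0xB8, P1 = 0xA8, P2 = 0xDA, P3 = 0xF1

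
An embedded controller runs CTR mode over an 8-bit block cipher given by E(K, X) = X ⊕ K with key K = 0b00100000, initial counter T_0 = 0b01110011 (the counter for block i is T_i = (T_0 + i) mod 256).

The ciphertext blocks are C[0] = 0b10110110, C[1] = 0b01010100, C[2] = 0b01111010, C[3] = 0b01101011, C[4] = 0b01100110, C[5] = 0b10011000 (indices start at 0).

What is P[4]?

CTR decryption: S_i = E(K, T_i) where T_i is the counter for block i; P_i = C_i ⊕ S_i.
P[4]: T = 0b01110111, S = E(K, T) = 0b01010111; 0b01100110 ⊕ 0b01010111 = 0b00110001.

P[4] = 0b00110001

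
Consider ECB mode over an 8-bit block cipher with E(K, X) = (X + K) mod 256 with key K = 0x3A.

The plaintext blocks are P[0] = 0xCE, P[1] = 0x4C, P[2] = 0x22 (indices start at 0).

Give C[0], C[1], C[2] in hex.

C[0] = 0x08, C[1] = 0x86, C[2] = 0x5C

ECB encryption: C_i = E(K, P_i).
C[0]: E(K, 0xCE) = 0x08.
C[1]: E(K, 0x4C) = 0x86.
C[2]: E(K, 0x22) = 0x5C.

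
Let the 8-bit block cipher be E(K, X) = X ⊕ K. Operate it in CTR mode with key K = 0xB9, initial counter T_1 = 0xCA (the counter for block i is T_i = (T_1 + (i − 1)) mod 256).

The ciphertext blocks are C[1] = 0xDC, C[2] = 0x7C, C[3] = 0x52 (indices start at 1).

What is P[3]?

CTR decryption: S_i = E(K, T_i) where T_i is the counter for block i; P_i = C_i ⊕ S_i.
P[3]: T = 0xCC, S = E(K, T) = 0x75; 0x52 ⊕ 0x75 = 0x27.

P[3] = 0x27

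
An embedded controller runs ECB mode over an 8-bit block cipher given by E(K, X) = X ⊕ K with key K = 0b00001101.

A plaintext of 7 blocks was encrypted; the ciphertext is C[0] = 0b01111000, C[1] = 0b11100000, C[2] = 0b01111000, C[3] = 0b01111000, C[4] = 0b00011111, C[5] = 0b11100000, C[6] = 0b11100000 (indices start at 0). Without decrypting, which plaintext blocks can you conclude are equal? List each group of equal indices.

P[0] = P[2] = P[3]; P[1] = P[5] = P[6]

ECB encrypts each block independently with the same key, so equal ciphertext blocks imply equal plaintext blocks.
C[0] = C[2] = C[3] = 0b01111000, so P[0] = P[2] = P[3].
C[1] = C[5] = C[6] = 0b11100000, so P[1] = P[5] = P[6].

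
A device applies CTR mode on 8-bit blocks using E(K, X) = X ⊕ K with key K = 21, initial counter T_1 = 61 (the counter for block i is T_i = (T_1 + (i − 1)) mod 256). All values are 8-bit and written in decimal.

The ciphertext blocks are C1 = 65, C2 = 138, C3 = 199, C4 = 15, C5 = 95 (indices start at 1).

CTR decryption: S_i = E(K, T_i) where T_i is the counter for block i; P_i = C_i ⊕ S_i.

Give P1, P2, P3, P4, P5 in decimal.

P1: T = 61, S = E(K, T) = 40; 65 ⊕ 40 = 105.
P2: T = 62, S = E(K, T) = 43; 138 ⊕ 43 = 161.
P3: T = 63, S = E(K, T) = 42; 199 ⊕ 42 = 237.
P4: T = 64, S = E(K, T) = 85; 15 ⊕ 85 = 90.
P5: T = 65, S = E(K, T) = 84; 95 ⊕ 84 = 11.

P1 = 105, P2 = 161, P3 = 237, P4 = 90, P5 = 11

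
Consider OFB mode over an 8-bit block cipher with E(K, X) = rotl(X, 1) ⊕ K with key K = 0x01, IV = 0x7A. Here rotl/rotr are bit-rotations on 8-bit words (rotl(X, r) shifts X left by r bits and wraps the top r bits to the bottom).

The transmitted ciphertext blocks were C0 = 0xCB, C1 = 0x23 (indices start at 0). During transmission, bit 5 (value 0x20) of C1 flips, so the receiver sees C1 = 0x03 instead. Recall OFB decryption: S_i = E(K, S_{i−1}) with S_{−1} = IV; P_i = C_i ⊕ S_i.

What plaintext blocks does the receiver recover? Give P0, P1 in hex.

P0 = 0x3E, P1 = 0xE9

Only C1 changed, to 0x03. In OFB, a change in C_i flips the same bit in P_i only; the keystream is unaffected. Decrypting the received ciphertext:
P0: S = E(K, 0x7A) = 0xF5; 0xCB ⊕ 0xF5 = 0x3E.
P1: S = E(K, 0xF5) = 0xEA; 0x03 ⊕ 0xEA = 0xE9.
Blocks that differ from the original plaintext: P1.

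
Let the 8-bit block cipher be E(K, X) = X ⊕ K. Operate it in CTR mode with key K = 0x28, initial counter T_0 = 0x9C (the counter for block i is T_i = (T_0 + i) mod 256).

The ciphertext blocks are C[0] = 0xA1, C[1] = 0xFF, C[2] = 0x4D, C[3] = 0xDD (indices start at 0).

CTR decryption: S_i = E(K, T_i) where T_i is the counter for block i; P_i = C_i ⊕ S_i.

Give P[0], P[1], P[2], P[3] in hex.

P[0] = 0x15, P[1] = 0x4A, P[2] = 0xFB, P[3] = 0x6A

P[0]: T = 0x9C, S = E(K, T) = 0xB4; 0xA1 ⊕ 0xB4 = 0x15.
P[1]: T = 0x9D, S = E(K, T) = 0xB5; 0xFF ⊕ 0xB5 = 0x4A.
P[2]: T = 0x9E, S = E(K, T) = 0xB6; 0x4D ⊕ 0xB6 = 0xFB.
P[3]: T = 0x9F, S = E(K, T) = 0xB7; 0xDD ⊕ 0xB7 = 0x6A.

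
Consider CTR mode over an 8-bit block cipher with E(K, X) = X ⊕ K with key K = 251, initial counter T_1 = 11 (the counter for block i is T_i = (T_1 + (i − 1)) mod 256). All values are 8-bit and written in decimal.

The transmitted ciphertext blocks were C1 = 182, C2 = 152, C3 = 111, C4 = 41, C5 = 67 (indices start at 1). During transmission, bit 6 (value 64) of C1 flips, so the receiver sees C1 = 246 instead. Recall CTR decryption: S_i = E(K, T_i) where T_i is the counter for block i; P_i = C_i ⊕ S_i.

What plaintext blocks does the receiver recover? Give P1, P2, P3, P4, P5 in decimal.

P1 = 6, P2 = 111, P3 = 153, P4 = 220, P5 = 183

Only C1 changed, to 246. In CTR, a change in C_i flips the same bit in P_i only; the keystream is unaffected. Decrypting the received ciphertext:
P1: T = 11, S = E(K, T) = 240; 246 ⊕ 240 = 6.
P2: T = 12, S = E(K, T) = 247; 152 ⊕ 247 = 111.
P3: T = 13, S = E(K, T) = 246; 111 ⊕ 246 = 153.
P4: T = 14, S = E(K, T) = 245; 41 ⊕ 245 = 220.
P5: T = 15, S = E(K, T) = 244; 67 ⊕ 244 = 183.
Blocks that differ from the original plaintext: P1.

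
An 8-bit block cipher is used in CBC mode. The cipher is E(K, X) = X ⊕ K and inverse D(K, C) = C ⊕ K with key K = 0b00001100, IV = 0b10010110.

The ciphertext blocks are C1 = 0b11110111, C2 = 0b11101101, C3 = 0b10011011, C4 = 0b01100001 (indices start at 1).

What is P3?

P3 = 0b01111010

CBC decryption: P_i = D(K, C_i) ⊕ C_{i−1}, with C_{0} = IV.
P3: D(K, 0b10011011) = 0b10010111; 0b10010111 ⊕ 0b11101101 = 0b01111010.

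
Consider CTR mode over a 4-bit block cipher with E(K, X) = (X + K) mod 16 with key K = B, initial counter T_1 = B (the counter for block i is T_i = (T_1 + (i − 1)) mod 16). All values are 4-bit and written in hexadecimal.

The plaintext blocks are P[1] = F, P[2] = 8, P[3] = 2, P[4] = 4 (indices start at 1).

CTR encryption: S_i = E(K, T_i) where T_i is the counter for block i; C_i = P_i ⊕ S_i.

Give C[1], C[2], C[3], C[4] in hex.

C[1] = 9, C[2] = F, C[3] = A, C[4] = D

C[1]: T = B, S = E(K, T) = 6; F ⊕ 6 = 9.
C[2]: T = C, S = E(K, T) = 7; 8 ⊕ 7 = F.
C[3]: T = D, S = E(K, T) = 8; 2 ⊕ 8 = A.
C[4]: T = E, S = E(K, T) = 9; 4 ⊕ 9 = D.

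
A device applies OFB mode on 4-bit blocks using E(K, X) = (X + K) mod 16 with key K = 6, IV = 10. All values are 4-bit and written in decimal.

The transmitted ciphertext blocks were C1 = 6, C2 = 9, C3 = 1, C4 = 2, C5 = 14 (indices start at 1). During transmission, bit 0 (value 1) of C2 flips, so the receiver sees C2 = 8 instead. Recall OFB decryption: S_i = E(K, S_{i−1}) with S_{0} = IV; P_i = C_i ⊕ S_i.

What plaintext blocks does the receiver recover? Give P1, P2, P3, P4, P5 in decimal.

P1 = 6, P2 = 14, P3 = 13, P4 = 0, P5 = 6

Only C2 changed, to 8. In OFB, a change in C_i flips the same bit in P_i only; the keystream is unaffected. Decrypting the received ciphertext:
P1: S = E(K, 10) = 0; 6 ⊕ 0 = 6.
P2: S = E(K, 0) = 6; 8 ⊕ 6 = 14.
P3: S = E(K, 6) = 12; 1 ⊕ 12 = 13.
P4: S = E(K, 12) = 2; 2 ⊕ 2 = 0.
P5: S = E(K, 2) = 8; 14 ⊕ 8 = 6.
Blocks that differ from the original plaintext: P2.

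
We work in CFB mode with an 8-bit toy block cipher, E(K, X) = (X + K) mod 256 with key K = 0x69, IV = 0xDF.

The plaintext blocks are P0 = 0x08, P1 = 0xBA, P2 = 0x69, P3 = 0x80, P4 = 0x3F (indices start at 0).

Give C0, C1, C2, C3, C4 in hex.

CFB encryption: C_i = P_i ⊕ E(K, C_{i−1}), with C_{−1} = IV.
C0: E(K, 0xDF) = 0x48; 0x08 ⊕ 0x48 = 0x40.
C1: E(K, 0x40) = 0xA9; 0xBA ⊕ 0xA9 = 0x13.
C2: E(K, 0x13) = 0x7C; 0x69 ⊕ 0x7C = 0x15.
C3: E(K, 0x15) = 0x7E; 0x80 ⊕ 0x7E = 0xFE.
C4: E(K, 0xFE) = 0x67; 0x3F ⊕ 0x67 = 0x58.

C0 = 0x40, C1 = 0x13, C2 = 0x15, C3 = 0xFE, C4 = 0x58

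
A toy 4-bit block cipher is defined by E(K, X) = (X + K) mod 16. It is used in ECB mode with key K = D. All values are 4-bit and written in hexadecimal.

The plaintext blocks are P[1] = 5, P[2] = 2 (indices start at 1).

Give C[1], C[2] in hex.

ECB encryption: C_i = E(K, P_i).
C[1]: E(K, 5) = 2.
C[2]: E(K, 2) = F.

C[1] = 2, C[2] = F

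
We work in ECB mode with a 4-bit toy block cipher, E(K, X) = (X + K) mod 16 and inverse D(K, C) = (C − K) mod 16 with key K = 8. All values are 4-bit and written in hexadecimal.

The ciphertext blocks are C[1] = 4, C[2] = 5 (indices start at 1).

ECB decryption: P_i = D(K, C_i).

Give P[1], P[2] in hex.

P[1] = C, P[2] = D

P[1]: D(K, 4) = C.
P[2]: D(K, 5) = D.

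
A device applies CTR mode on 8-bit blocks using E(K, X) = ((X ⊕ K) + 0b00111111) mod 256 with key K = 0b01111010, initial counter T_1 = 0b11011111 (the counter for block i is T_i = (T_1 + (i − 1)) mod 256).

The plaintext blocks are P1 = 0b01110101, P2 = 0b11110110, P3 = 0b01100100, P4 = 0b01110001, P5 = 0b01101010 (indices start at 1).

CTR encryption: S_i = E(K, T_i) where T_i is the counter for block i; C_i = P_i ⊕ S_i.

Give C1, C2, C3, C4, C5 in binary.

C1: T = 0b11011111, S = E(K, T) = 0b11100100; 0b01110101 ⊕ 0b11100100 = 0b10010001.
C2: T = 0b11100000, S = E(K, T) = 0b11011001; 0b11110110 ⊕ 0b11011001 = 0b00101111.
C3: T = 0b11100001, S = E(K, T) = 0b11011010; 0b01100100 ⊕ 0b11011010 = 0b10111110.
C4: T = 0b11100010, S = E(K, T) = 0b11010111; 0b01110001 ⊕ 0b11010111 = 0b10100110.
C5: T = 0b11100011, S = E(K, T) = 0b11011000; 0b01101010 ⊕ 0b11011000 = 0b10110010.

C1 = 0b10010001, C2 = 0b00101111, C3 = 0b10111110, C4 = 0b10100110, C5 = 0b10110010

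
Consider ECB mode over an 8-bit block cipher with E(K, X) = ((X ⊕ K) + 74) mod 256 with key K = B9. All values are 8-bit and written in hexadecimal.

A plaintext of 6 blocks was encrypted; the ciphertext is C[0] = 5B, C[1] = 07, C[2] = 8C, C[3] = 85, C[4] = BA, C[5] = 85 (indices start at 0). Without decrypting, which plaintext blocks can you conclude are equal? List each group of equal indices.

ECB encrypts each block independently with the same key, so equal ciphertext blocks imply equal plaintext blocks.
C[3] = C[5] = 85, so P[3] = P[5].

P[3] = P[5]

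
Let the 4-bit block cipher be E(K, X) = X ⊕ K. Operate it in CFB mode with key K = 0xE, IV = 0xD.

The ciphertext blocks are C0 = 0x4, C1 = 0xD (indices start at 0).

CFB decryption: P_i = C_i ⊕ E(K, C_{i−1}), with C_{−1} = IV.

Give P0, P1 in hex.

P0 = 0x7, P1 = 0x7

P0: E(K, 0xD) = 0x3; 0x4 ⊕ 0x3 = 0x7.
P1: E(K, 0x4) = 0xA; 0xD ⊕ 0xA = 0x7.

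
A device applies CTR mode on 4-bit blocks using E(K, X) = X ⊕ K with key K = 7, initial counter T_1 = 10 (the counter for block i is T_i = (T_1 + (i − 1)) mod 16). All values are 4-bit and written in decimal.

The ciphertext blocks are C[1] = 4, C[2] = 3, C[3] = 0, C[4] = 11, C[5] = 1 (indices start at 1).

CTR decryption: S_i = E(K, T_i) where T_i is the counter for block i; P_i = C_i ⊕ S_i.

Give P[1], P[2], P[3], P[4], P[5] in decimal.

P[1]: T = 10, S = E(K, T) = 13; 4 ⊕ 13 = 9.
P[2]: T = 11, S = E(K, T) = 12; 3 ⊕ 12 = 15.
P[3]: T = 12, S = E(K, T) = 11; 0 ⊕ 11 = 11.
P[4]: T = 13, S = E(K, T) = 10; 11 ⊕ 10 = 1.
P[5]: T = 14, S = E(K, T) = 9; 1 ⊕ 9 = 8.

P[1] = 9, P[2] = 15, P[3] = 11, P[4] = 1, P[5] = 8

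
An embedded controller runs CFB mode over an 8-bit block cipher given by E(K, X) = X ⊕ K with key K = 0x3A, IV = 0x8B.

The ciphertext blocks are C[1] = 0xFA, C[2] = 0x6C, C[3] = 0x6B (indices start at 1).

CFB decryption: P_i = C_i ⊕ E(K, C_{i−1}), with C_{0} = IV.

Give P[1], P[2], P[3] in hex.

P[1] = 0x4B, P[2] = 0xAC, P[3] = 0x3D

P[1]: E(K, 0x8B) = 0xB1; 0xFA ⊕ 0xB1 = 0x4B.
P[2]: E(K, 0xFA) = 0xC0; 0x6C ⊕ 0xC0 = 0xAC.
P[3]: E(K, 0x6C) = 0x56; 0x6B ⊕ 0x56 = 0x3D.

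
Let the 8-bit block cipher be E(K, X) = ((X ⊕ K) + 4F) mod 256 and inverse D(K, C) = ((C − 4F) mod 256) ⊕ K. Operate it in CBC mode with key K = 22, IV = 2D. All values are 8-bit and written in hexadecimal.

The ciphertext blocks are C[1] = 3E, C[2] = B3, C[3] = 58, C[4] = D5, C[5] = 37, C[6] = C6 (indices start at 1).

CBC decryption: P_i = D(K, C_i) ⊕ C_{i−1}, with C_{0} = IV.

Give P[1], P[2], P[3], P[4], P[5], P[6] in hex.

P[1]: D(K, 3E) = CD; CD ⊕ 2D = E0.
P[2]: D(K, B3) = 46; 46 ⊕ 3E = 78.
P[3]: D(K, 58) = 2B; 2B ⊕ B3 = 98.
P[4]: D(K, D5) = A4; A4 ⊕ 58 = FC.
P[5]: D(K, 37) = CA; CA ⊕ D5 = 1F.
P[6]: D(K, C6) = 55; 55 ⊕ 37 = 62.

P[1] = E0, P[2] = 78, P[3] = 98, P[4] = FC, P[5] = 1F, P[6] = 62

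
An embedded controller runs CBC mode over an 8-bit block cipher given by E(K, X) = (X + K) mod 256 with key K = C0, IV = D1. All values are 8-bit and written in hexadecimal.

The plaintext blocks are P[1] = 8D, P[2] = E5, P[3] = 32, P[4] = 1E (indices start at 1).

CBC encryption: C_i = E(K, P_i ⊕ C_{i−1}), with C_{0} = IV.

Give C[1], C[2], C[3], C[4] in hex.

C[1]: P[1] ⊕ D1 = 5C; E(K, 5C) = 1C.
C[2]: P[2] ⊕ 1C = F9; E(K, F9) = B9.
C[3]: P[3] ⊕ B9 = 8B; E(K, 8B) = 4B.
C[4]: P[4] ⊕ 4B = 55; E(K, 55) = 15.

C[1] = 1C, C[2] = B9, C[3] = 4B, C[4] = 15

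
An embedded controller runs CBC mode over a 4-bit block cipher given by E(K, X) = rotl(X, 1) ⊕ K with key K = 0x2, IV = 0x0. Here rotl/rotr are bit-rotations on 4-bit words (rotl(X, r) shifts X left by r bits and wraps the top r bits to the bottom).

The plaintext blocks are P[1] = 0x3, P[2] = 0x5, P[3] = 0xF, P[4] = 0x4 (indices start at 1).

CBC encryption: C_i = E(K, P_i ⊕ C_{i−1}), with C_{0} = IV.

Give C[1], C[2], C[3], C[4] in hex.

C[1]: P[1] ⊕ 0x0 = 0x3; E(K, 0x3) = 0x4.
C[2]: P[2] ⊕ 0x4 = 0x1; E(K, 0x1) = 0x0.
C[3]: P[3] ⊕ 0x0 = 0xF; E(K, 0xF) = 0xD.
C[4]: P[4] ⊕ 0xD = 0x9; E(K, 0x9) = 0x1.

C[1] = 0x4, C[2] = 0x0, C[3] = 0xD, C[4] = 0x1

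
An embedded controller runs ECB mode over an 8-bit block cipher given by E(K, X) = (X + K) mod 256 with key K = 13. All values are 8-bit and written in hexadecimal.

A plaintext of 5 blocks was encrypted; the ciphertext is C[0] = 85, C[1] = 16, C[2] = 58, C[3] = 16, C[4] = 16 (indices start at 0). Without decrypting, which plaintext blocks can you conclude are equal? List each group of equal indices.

P[1] = P[3] = P[4]

ECB encrypts each block independently with the same key, so equal ciphertext blocks imply equal plaintext blocks.
C[1] = C[3] = C[4] = 16, so P[1] = P[3] = P[4].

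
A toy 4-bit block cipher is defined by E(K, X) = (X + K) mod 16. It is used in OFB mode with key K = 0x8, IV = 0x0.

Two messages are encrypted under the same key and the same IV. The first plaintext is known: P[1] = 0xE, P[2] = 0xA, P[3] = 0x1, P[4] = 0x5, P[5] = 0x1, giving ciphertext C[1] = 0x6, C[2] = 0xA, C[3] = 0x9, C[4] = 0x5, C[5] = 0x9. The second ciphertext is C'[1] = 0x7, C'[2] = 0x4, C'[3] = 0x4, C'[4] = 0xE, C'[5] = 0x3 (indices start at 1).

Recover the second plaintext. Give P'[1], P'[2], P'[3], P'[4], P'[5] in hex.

In OFB with a reused IV, both messages share the same keystream S_i, so C_i ⊕ C'_i = P_i ⊕ P'_i and thus P'_i = P_i ⊕ C_i ⊕ C'_i.
P'[1]: 0xE ⊕ 0x6 ⊕ 0x7 = 0xF.
P'[2]: 0xA ⊕ 0xA ⊕ 0x4 = 0x4.
P'[3]: 0x1 ⊕ 0x9 ⊕ 0x4 = 0xC.
P'[4]: 0x5 ⊕ 0x5 ⊕ 0xE = 0xE.
P'[5]: 0x1 ⊕ 0x9 ⊕ 0x3 = 0xB.

P'[1] = 0xF, P'[2] = 0x4, P'[3] = 0xC, P'[4] = 0xE, P'[5] = 0xB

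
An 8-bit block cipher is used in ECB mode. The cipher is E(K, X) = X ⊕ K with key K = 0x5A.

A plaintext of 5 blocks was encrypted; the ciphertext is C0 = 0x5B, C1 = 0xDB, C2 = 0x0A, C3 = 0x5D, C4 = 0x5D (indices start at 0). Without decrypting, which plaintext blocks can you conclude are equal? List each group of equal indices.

ECB encrypts each block independently with the same key, so equal ciphertext blocks imply equal plaintext blocks.
C3 = C4 = 0x5D, so P3 = P4.

P3 = P4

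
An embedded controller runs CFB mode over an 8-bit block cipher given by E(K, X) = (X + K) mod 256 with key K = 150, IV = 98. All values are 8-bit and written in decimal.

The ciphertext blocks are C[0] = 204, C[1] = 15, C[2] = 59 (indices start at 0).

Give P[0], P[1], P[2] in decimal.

P[0] = 52, P[1] = 109, P[2] = 158

CFB decryption: P_i = C_i ⊕ E(K, C_{i−1}), with C_{−1} = IV.
P[0]: E(K, 98) = 248; 204 ⊕ 248 = 52.
P[1]: E(K, 204) = 98; 15 ⊕ 98 = 109.
P[2]: E(K, 15) = 165; 59 ⊕ 165 = 158.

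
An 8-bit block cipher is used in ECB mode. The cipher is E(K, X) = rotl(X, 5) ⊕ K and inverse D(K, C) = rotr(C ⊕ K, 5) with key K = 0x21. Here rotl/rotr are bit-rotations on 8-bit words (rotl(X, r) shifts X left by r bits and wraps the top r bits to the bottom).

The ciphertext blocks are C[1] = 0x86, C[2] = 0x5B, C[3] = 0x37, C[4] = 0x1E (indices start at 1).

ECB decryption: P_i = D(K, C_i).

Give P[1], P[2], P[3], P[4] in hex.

P[1]: D(K, 0x86) = 0x3D.
P[2]: D(K, 0x5B) = 0xD3.
P[3]: D(K, 0x37) = 0xB0.
P[4]: D(K, 0x1E) = 0xF9.

P[1] = 0x3D, P[2] = 0xD3, P[3] = 0xB0, P[4] = 0xF9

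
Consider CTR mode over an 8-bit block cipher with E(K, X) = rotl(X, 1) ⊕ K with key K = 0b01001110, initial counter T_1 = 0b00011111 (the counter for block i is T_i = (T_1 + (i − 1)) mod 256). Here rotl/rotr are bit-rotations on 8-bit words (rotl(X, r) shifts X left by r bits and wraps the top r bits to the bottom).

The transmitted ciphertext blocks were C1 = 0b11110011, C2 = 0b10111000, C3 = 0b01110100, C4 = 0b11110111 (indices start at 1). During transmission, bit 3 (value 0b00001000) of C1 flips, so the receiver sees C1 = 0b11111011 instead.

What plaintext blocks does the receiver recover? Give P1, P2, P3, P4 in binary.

CTR decryption: S_i = E(K, T_i) where T_i is the counter for block i; P_i = C_i ⊕ S_i.
Only C1 changed, to 0b11111011. In CTR, a change in C_i flips the same bit in P_i only; the keystream is unaffected. Decrypting the received ciphertext:
P1: T = 0b00011111, S = E(K, T) = 0b01110000; 0b11111011 ⊕ 0b01110000 = 0b10001011.
P2: T = 0b00100000, S = E(K, T) = 0b00001110; 0b10111000 ⊕ 0b00001110 = 0b10110110.
P3: T = 0b00100001, S = E(K, T) = 0b00001100; 0b01110100 ⊕ 0b00001100 = 0b01111000.
P4: T = 0b00100010, S = E(K, T) = 0b00001010; 0b11110111 ⊕ 0b00001010 = 0b11111101.
Blocks that differ from the original plaintext: P1.

P1 = 0b10001011, P2 = 0b10110110, P3 = 0b01111000, P4 = 0b11111101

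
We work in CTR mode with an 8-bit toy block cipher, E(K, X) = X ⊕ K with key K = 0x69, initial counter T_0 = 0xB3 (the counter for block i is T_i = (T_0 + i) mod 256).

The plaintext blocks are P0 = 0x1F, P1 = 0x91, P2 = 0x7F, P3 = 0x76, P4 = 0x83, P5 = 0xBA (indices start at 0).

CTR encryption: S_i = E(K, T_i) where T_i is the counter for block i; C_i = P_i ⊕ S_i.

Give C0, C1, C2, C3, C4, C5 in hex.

C0: T = 0xB3, S = E(K, T) = 0xDA; 0x1F ⊕ 0xDA = 0xC5.
C1: T = 0xB4, S = E(K, T) = 0xDD; 0x91 ⊕ 0xDD = 0x4C.
C2: T = 0xB5, S = E(K, T) = 0xDC; 0x7F ⊕ 0xDC = 0xA3.
C3: T = 0xB6, S = E(K, T) = 0xDF; 0x76 ⊕ 0xDF = 0xA9.
C4: T = 0xB7, S = E(K, T) = 0xDE; 0x83 ⊕ 0xDE = 0x5D.
C5: T = 0xB8, S = E(K, T) = 0xD1; 0xBA ⊕ 0xD1 = 0x6B.

C0 = 0xC5, C1 = 0x4C, C2 = 0xA3, C3 = 0xA9, C4 = 0x5D, C5 = 0x6B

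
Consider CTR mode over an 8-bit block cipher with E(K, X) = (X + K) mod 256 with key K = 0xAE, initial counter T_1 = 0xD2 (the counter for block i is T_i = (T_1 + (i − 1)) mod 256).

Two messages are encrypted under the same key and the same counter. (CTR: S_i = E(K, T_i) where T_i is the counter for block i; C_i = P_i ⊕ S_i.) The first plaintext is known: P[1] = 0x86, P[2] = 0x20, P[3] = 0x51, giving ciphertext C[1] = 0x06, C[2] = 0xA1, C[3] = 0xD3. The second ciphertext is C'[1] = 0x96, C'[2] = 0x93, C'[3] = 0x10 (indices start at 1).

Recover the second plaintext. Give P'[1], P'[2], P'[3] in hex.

In CTR with a reused counter, both messages share the same keystream S_i, so C_i ⊕ C'_i = P_i ⊕ P'_i and thus P'_i = P_i ⊕ C_i ⊕ C'_i.
P'[1]: 0x86 ⊕ 0x06 ⊕ 0x96 = 0x16.
P'[2]: 0x20 ⊕ 0xA1 ⊕ 0x93 = 0x12.
P'[3]: 0x51 ⊕ 0xD3 ⊕ 0x10 = 0x92.

P'[1] = 0x16, P'[2] = 0x12, P'[3] = 0x92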